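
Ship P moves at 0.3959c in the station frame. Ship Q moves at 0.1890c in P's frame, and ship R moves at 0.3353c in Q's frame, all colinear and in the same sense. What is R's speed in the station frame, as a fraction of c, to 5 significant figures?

Compose boost 2: (0.1890 + 0.3959)/(1 + 0.1890×0.3959) = 0.58490/1.074825 = 0.5441816
Compose boost 3: (0.3353 + 0.5441816)/(1 + 0.3353×0.5441816) = 0.8794816/1.182464 = 0.74377

u ≈ 0.74377c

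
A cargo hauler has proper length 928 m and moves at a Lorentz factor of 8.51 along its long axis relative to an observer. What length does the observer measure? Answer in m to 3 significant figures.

γ = 8.51 (given)
Length contraction: L = L₀/γ = 928/8.51 = 109 m

L ≈ 109 m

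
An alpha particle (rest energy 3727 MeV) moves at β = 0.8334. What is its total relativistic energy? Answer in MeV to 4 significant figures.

γ = 1/√(1 − 0.8334²) = 1.80940
E = γm₀c² = 1.80940 × 3727 MeV = 6744 MeV

E ≈ 6744 MeV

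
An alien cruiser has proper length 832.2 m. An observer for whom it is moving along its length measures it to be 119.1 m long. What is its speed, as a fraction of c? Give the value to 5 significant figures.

β ≈ 0.98971

γ = L₀/L = 832.2/119.1 = 6.987406
β = √(1 − 1/γ²) = 0.98971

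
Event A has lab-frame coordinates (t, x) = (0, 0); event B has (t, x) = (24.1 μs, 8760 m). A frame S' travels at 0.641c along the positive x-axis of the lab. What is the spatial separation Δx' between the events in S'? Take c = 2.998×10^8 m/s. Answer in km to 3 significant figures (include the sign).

γ = 1/√(1 − 0.641²) = 1.3029
Δx' = γ(Δx − vΔt) = 1.3029 × (8760 m − 0.641×(2.998×10^8 m/s)×24.1×10^-6 s)
= 1.3029 × (4128.7 m) = 5.38 km

Δx' ≈ 5.38 km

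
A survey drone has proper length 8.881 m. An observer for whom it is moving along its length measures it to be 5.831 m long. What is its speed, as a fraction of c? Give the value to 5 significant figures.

γ = L₀/L = 8.881/5.831 = 1.523066
β = √(1 − 1/γ²) = 0.75426

β ≈ 0.75426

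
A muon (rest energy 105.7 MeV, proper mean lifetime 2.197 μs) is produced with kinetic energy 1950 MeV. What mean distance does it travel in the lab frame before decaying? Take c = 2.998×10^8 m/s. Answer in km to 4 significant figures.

γ = 1 + K/(m₀c²) = 1 + 1950/105.7 = 19.4484
β = √(1 − 1/γ²) = 0.998677
Dilated lifetime: γτ₀ = 19.4484 × 2.197 μs = 42.7282 μs
d = βc·γτ₀ = 0.998677 × (2.998×10^8 m/s) × 4.27282×10^-5 s = 12.79 km

d ≈ 12.79 km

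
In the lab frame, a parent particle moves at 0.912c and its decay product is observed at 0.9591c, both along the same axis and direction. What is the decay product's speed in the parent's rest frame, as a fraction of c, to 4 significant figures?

Inverse velocity addition: u' = (u − v)/(1 − uv/c²)
= (0.9591 − 0.912)/(1 − 0.9591×0.912) = 0.04710/0.125301 = 0.3759

u' ≈ 0.3759c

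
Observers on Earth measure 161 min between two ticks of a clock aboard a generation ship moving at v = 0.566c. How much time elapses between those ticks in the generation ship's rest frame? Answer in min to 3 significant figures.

τ₀ ≈ 133 min

γ = 1/√(1 − 0.566²) = 1.2130
Proper time: τ₀ = Δt/γ = 161/1.2130 = 133 min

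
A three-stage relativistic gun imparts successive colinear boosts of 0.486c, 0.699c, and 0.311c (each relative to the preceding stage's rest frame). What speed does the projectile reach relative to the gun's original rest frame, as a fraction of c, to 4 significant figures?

Compose boost 2: (0.699 + 0.486)/(1 + 0.699×0.486) = 1.185/1.33971 = 0.884517
Compose boost 3: (0.311 + 0.884517)/(1 + 0.311×0.884517) = 1.19552/1.27508 = 0.9376

u ≈ 0.9376c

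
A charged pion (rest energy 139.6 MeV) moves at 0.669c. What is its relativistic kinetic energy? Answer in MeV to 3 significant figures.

K ≈ 48.2 MeV

γ = 1/√(1 − 0.669²) = 1.3454
K = (γ − 1)m₀c² = (1.3454 − 1) × 139.6 MeV = 0.34542 × 139.6 MeV = 48.2 MeV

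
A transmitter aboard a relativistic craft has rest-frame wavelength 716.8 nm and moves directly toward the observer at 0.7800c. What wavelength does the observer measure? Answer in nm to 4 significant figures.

Relativistic Doppler: λ_obs = λ_src √((1−β)/(1+β))
= 716.8 × √(0.220000/1.78000) = 716.8 × 0.351562 = 252.0 nm

λ_obs ≈ 252.0 nm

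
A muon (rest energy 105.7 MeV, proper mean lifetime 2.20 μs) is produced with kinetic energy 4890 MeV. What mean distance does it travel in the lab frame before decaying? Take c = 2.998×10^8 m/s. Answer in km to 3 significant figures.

γ = 1 + K/(m₀c²) = 1 + 4890/105.7 = 47.263
β = √(1 − 1/γ²) = 0.99978
Dilated lifetime: γτ₀ = 47.263 × 2.20 μs = 103.98 μs
d = βc·γτ₀ = 0.99978 × (2.998×10^8 m/s) × 0.00010398 s = 31.2 km

d ≈ 31.2 km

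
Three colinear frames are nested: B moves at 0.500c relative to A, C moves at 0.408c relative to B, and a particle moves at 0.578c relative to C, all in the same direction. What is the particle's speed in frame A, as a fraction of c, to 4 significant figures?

u ≈ 0.9277c

Compose boost 2: (0.408 + 0.500)/(1 + 0.408×0.500) = 0.9080/1.20400 = 0.754153
Compose boost 3: (0.578 + 0.754153)/(1 + 0.578×0.754153) = 1.33215/1.43590 = 0.9277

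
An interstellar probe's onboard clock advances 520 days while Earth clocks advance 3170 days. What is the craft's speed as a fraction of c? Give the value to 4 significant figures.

γ = Δt/τ₀ = 3170/520 = 6.09615
β = √(1 − 1/γ²) = √(1 − 1/6.09615²) = 0.9865

β ≈ 0.9865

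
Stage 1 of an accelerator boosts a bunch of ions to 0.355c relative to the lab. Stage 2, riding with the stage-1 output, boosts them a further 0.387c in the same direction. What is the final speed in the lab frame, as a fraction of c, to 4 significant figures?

u ≈ 0.6524c

Compose boost 2: (0.387 + 0.355)/(1 + 0.387×0.355) = 0.7420/1.13739 = 0.6524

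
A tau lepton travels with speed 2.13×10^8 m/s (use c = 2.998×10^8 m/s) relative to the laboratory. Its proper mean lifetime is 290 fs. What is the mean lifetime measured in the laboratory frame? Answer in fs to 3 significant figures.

Δt ≈ 412 fs

β = v/c = 2.13×10^8 / 2.998×10^8 = 0.71047
γ = 1/√(1 − 0.71047²) = 1.4210
Time dilation: Δt = γτ₀ = 1.4210 × 290 fs = 412 fs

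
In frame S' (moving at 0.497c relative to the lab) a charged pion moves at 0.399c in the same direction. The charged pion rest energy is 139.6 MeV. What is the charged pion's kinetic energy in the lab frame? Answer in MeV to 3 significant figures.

K ≈ 70.6 MeV

u_lab = (0.399 + 0.497)/(1 + 0.399×0.497) = 0.747724
γ = 1/√(1 − 0.747724²) = 1.5060
K = (γ − 1)m₀c² = (1.5060 − 1) × 139.6 = 0.50600 × 139.6 = 70.6 MeV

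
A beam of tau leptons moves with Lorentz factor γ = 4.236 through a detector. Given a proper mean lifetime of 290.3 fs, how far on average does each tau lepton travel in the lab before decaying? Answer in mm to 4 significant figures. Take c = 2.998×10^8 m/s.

β = √(1 − 1/γ²) = √(1 − 1/4.236²) = 0.971736
Dilated lifetime: Δt = γτ₀ = 4.236 × 290.3 fs = 1229.71 fs
d = vΔt = 0.971736c × 1229.71 fs = 2.91326×10^8 m/s × 1.22971×10^-12 s = 0.3582 mm

d ≈ 0.3582 mm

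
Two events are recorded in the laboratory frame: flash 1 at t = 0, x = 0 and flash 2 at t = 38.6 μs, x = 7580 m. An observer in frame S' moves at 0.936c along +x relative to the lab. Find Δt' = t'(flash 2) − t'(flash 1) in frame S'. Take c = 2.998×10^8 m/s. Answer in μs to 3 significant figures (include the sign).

γ = 1/√(1 − 0.936²) = 2.8409
Δt' = γ(Δt − vΔx/c²) = 2.8409 × (38.6 μs − 0.936×7580 m / (2.998×10^8 m/s))
= 2.8409 × (14.935 μs) = 42.4 μs

Δt' ≈ 42.4 μs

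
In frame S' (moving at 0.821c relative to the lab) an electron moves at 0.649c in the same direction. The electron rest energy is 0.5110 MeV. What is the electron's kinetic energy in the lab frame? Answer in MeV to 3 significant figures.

K ≈ 1.29 MeV

u_lab = (0.649 + 0.821)/(1 + 0.649×0.821) = 0.959011
γ = 1/√(1 − 0.959011²) = 3.5290
K = (γ − 1)m₀c² = (3.5290 − 1) × 0.5110 = 2.5290 × 0.5110 = 1.29 MeV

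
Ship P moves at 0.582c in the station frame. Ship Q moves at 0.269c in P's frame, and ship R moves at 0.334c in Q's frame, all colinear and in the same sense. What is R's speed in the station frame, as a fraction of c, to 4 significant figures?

Compose boost 2: (0.269 + 0.582)/(1 + 0.269×0.582) = 0.8510/1.15656 = 0.735804
Compose boost 3: (0.334 + 0.735804)/(1 + 0.334×0.735804) = 1.06980/1.24576 = 0.8588

u ≈ 0.8588c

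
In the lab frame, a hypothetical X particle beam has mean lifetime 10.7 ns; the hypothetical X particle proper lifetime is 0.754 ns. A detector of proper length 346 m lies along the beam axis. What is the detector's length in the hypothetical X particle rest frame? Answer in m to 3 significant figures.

L ≈ 24.4 m

Time dilation ⇒ γ = Δt/τ₀ = 10.7/0.754 = 14.191
Length contraction: L = L₀/γ = 346/14.191 = 24.4 m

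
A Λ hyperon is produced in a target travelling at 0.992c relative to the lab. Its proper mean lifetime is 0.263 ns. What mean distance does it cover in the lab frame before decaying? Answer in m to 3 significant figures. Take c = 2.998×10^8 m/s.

d ≈ 0.620 m

γ = 1/√(1 − 0.992²) = 7.9216
Dilated lifetime: Δt = γτ₀ = 7.9216 × 0.263 ns = 2.0834 ns
d = vΔt = 0.992c × 2.0834 ns = 2.9740×10^8 m/s × 2.0834×10^-9 s = 0.620 m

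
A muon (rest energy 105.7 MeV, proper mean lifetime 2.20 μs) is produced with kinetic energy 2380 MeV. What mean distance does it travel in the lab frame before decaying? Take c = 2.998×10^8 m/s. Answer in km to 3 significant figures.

γ = 1 + K/(m₀c²) = 1 + 2380/105.7 = 23.517
β = √(1 − 1/γ²) = 0.99910
Dilated lifetime: γτ₀ = 23.517 × 2.20 μs = 51.736 μs
d = βc·γτ₀ = 0.99910 × (2.998×10^8 m/s) × 5.1736×10^-5 s = 15.5 km

d ≈ 15.5 km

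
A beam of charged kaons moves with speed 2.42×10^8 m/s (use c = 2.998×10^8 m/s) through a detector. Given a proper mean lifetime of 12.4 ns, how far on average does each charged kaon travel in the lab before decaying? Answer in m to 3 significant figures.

d ≈ 5.08 m

β = v/c = 2.42×10^8 / 2.998×10^8 = 0.80720
γ = 1/√(1 − 0.80720²) = 1.6941
Dilated lifetime: Δt = γτ₀ = 1.6941 × 12.4 ns = 21.007 ns
d = vΔt = 0.80720c × 21.007 ns = 2.4200×10^8 m/s × 2.1007×10^-8 s = 5.08 m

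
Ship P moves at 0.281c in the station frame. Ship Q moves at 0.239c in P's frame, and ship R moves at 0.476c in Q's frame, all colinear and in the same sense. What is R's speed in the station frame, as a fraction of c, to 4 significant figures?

u ≈ 0.7819c

Compose boost 2: (0.239 + 0.281)/(1 + 0.239×0.281) = 0.5200/1.06716 = 0.487275
Compose boost 3: (0.476 + 0.487275)/(1 + 0.476×0.487275) = 0.963275/1.23194 = 0.7819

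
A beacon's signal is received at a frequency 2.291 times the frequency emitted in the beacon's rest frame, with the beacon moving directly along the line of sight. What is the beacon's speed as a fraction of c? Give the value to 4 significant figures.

β ≈ 0.6799

f_obs/f_src = √((1+β)/(1−β)) = 2.291  ⇒  (1+β)/(1−β) = 5.24868
β = |1 − D²|/(1 + D²) = |1 − 5.24868|/(1 + 5.24868) = 0.6799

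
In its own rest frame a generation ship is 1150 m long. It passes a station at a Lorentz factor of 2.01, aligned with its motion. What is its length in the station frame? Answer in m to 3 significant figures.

L ≈ 572 m

γ = 2.01 (given)
Length contraction: L = L₀/γ = 1150/2.01 = 572 m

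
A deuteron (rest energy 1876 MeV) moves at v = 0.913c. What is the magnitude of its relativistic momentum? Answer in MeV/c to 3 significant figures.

p ≈ 4200 MeV/c

γ = 1/√(1 − 0.913²) = 2.4512
p = γβm₀c = 2.4512 × 0.913 × 1876 MeV/c = 4200 MeV/c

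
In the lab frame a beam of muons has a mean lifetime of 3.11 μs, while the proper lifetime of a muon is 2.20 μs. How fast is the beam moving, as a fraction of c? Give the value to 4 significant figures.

β ≈ 0.7068

γ = Δt/τ₀ = 3.11/2.20 = 1.41364
β = √(1 − 1/γ²) = √(1 − 1/1.41364²) = 0.7068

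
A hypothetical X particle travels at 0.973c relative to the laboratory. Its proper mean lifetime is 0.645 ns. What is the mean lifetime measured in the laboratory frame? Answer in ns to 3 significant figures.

Δt ≈ 2.79 ns

γ = 1/√(1 − 0.973²) = 4.3327
Time dilation: Δt = γτ₀ = 4.3327 × 0.645 ns = 2.79 ns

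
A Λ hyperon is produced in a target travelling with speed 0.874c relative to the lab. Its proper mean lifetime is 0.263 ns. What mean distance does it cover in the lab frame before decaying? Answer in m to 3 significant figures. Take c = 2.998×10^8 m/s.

γ = 1/√(1 − 0.874²) = 2.0579
Dilated lifetime: Δt = γτ₀ = 2.0579 × 0.263 ns = 0.54123 ns
d = vΔt = 0.874c × 0.54123 ns = 2.6203×10^8 m/s × 5.4123×10^-10 s = 0.142 m

d ≈ 0.142 m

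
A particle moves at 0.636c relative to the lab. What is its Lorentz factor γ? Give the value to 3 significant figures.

γ ≈ 1.30

γ = 1/√(1 − β²) = 1/√(1 − 0.636²) = 1/√(0.59550) = 1.30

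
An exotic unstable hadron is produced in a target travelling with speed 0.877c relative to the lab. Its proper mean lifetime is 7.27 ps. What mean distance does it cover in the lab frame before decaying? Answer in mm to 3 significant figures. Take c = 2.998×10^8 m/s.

γ = 1/√(1 − 0.877²) = 2.0812
Dilated lifetime: Δt = γτ₀ = 2.0812 × 7.27 ps = 15.130 ps
d = vΔt = 0.877c × 15.130 ps = 2.6292×10^8 m/s × 1.5130×10^-11 s = 3.98 mm

d ≈ 3.98 mm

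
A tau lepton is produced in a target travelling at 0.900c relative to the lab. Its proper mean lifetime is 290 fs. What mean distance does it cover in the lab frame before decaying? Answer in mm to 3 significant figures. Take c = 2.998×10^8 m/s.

d ≈ 0.180 mm

γ = 1/√(1 − 0.900²) = 2.2942
Dilated lifetime: Δt = γτ₀ = 2.2942 × 290 fs = 665.31 fs
d = vΔt = 0.900c × 665.31 fs = 2.6982×10^8 m/s × 6.6531×10^-13 s = 0.180 mm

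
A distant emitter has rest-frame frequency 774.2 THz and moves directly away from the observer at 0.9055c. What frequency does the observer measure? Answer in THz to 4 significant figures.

f_obs ≈ 172.4 THz

Relativistic Doppler: f_obs = f_src √((1−β)/(1+β))
= 774.2 × √(0.0945000/1.90550) = 774.2 × 0.222695 = 172.4 THz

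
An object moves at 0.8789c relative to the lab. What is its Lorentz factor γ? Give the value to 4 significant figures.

γ = 1/√(1 − β²) = 1/√(1 − 0.8789²) = 1/√(0.227535) = 2.096

γ ≈ 2.096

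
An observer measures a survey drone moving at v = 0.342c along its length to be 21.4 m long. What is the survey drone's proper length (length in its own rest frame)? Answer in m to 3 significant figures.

L₀ ≈ 22.8 m

γ = 1/√(1 − 0.342²) = 1.0642
L₀ = γL = 1.0642 × 21.4 = 22.8 m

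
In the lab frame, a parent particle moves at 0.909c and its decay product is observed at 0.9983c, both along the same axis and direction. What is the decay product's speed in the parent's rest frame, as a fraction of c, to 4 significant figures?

u' ≈ 0.9649c

Inverse velocity addition: u' = (u − v)/(1 − uv/c²)
= (0.9983 − 0.909)/(1 − 0.9983×0.909) = 0.08930/0.0925453 = 0.9649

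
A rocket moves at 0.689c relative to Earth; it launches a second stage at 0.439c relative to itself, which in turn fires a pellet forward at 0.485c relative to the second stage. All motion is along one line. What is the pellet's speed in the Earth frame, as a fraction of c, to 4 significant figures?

Compose boost 2: (0.439 + 0.689)/(1 + 0.439×0.689) = 1.128/1.30247 = 0.866046
Compose boost 3: (0.485 + 0.866046)/(1 + 0.485×0.866046) = 1.35105/1.42003 = 0.9514

u ≈ 0.9514c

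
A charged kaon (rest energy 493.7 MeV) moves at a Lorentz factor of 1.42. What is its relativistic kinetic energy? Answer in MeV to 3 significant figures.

K ≈ 207 MeV

γ = 1.42 (given)
K = (γ − 1)m₀c² = (1.42 − 1) × 493.7 MeV = 0.42000 × 493.7 MeV = 207 MeV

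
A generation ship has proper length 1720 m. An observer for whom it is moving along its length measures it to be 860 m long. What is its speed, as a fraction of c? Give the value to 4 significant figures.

β ≈ 0.8660

γ = L₀/L = 1720/860 = 2.00000
β = √(1 − 1/γ²) = 0.8660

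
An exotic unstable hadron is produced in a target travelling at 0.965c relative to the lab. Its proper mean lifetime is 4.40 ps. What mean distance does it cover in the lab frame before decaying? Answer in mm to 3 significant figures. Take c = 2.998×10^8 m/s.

γ = 1/√(1 − 0.965²) = 3.8132
Dilated lifetime: Δt = γτ₀ = 3.8132 × 4.40 ps = 16.778 ps
d = vΔt = 0.965c × 16.778 ps = 2.8931×10^8 m/s × 1.6778×10^-11 s = 4.85 mm

d ≈ 4.85 mm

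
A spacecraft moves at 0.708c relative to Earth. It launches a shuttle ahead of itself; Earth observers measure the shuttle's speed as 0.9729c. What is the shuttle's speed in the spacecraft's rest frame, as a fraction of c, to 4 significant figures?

u' ≈ 0.8513c

Inverse velocity addition: u' = (u − v)/(1 − uv/c²)
= (0.9729 − 0.708)/(1 − 0.9729×0.708) = 0.2649/0.311187 = 0.8513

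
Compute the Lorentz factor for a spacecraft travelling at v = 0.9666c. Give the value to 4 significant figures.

γ = 1/√(1 − β²) = 1/√(1 − 0.9666²) = 1/√(0.0656844) = 3.902

γ ≈ 3.902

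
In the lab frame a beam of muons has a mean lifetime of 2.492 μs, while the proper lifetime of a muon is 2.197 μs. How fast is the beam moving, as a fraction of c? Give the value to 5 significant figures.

γ = Δt/τ₀ = 2.492/2.197 = 1.134274
β = √(1 − 1/γ²) = √(1 − 1/1.134274²) = 0.47196

β ≈ 0.47196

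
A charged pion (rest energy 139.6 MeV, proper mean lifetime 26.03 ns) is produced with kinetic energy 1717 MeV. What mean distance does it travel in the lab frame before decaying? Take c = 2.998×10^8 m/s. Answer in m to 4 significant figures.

γ = 1 + K/(m₀c²) = 1 + 1717/139.6 = 13.2994
β = √(1 − 1/γ²) = 0.997169
Dilated lifetime: γτ₀ = 13.2994 × 26.03 ns = 346.184 ns
d = βc·γτ₀ = 0.997169 × (2.998×10^8 m/s) × 3.46184×10^-7 s = 103.5 m

d ≈ 103.5 m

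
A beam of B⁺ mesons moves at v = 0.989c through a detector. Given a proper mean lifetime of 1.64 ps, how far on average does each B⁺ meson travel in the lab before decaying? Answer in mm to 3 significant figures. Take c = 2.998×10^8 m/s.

γ = 1/√(1 − 0.989²) = 6.7606
Dilated lifetime: Δt = γτ₀ = 6.7606 × 1.64 ps = 11.087 ps
d = vΔt = 0.989c × 11.087 ps = 2.9650×10^8 m/s × 1.1087×10^-11 s = 3.29 mm

d ≈ 3.29 mm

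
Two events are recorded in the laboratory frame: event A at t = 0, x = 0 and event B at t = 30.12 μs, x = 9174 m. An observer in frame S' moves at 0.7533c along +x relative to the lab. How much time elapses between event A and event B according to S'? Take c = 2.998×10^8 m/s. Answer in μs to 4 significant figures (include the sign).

γ = 1/√(1 − 0.7533²) = 1.52050
Δt' = γ(Δt − vΔx/c²) = 1.52050 × (30.12 μs − 0.7533×9174 m / (2.998×10^8 m/s))
= 1.52050 × (7.06872 μs) = 10.75 μs

Δt' ≈ 10.75 μs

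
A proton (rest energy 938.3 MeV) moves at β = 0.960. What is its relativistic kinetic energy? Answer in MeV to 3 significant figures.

K ≈ 2410 MeV

γ = 1/√(1 − 0.960²) = 3.5714
K = (γ − 1)m₀c² = (3.5714 − 1) × 938.3 MeV = 2.5714 × 938.3 MeV = 2410 MeV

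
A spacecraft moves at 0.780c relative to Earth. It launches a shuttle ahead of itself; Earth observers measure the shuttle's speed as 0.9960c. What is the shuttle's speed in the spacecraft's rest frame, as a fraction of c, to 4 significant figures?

u' ≈ 0.9681c

Inverse velocity addition: u' = (u − v)/(1 − uv/c²)
= (0.9960 − 0.780)/(1 − 0.9960×0.780) = 0.2160/0.223120 = 0.9681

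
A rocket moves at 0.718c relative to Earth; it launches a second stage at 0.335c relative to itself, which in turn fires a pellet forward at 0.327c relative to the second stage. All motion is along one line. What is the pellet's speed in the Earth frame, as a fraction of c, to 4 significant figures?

u ≈ 0.9204c

Compose boost 2: (0.335 + 0.718)/(1 + 0.335×0.718) = 1.053/1.24053 = 0.848831
Compose boost 3: (0.327 + 0.848831)/(1 + 0.327×0.848831) = 1.17583/1.27757 = 0.9204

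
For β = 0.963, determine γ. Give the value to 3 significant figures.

γ = 1/√(1 − β²) = 1/√(1 − 0.963²) = 1/√(0.072631) = 3.71

γ ≈ 3.71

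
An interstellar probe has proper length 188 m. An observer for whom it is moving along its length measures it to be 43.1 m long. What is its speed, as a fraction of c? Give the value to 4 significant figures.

γ = L₀/L = 188/43.1 = 4.36195
β = √(1 − 1/γ²) = 0.9734

β ≈ 0.9734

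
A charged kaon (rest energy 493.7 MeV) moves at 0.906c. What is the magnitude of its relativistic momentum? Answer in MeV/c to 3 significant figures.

p ≈ 1060 MeV/c

γ = 1/√(1 − 0.906²) = 2.3625
p = γβm₀c = 2.3625 × 0.906 × 493.7 MeV/c = 1060 MeV/c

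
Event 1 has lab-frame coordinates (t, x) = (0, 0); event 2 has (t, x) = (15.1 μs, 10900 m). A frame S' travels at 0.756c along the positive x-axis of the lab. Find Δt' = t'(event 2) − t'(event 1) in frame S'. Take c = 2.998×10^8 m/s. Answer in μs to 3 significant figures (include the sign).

γ = 1/√(1 − 0.756²) = 1.5277
Δt' = γ(Δt − vΔx/c²) = 1.5277 × (15.1 μs − 0.756×10900 m / (2.998×10^8 m/s))
= 1.5277 × (-12.386 μs) = -18.9 μs

Δt' ≈ -18.9 μs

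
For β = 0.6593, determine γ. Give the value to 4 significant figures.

γ = 1/√(1 − β²) = 1/√(1 − 0.6593²) = 1/√(0.565324) = 1.330

γ ≈ 1.330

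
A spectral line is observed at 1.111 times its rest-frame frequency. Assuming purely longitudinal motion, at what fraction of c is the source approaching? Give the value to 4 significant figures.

β ≈ 0.1049

f_obs/f_src = √((1+β)/(1−β)) = 1.111  ⇒  (1+β)/(1−β) = 1.23432
β = |1 − D²|/(1 + D²) = |1 − 1.23432|/(1 + 1.23432) = 0.1049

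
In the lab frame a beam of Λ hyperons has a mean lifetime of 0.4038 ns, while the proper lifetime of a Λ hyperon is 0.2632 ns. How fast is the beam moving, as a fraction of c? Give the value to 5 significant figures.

β ≈ 0.75838

γ = Δt/τ₀ = 0.4038/0.2632 = 1.534195
β = √(1 − 1/γ²) = √(1 − 1/1.534195²) = 0.75838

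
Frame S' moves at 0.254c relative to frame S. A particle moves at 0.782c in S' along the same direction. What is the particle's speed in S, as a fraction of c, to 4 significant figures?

u ≈ 0.8643c

Relativistic velocity addition: u = (u' + v)/(1 + u'v/c²)
= (0.782 + 0.254)/(1 + 0.782×0.254) = 1.036/1.19863 = 0.8643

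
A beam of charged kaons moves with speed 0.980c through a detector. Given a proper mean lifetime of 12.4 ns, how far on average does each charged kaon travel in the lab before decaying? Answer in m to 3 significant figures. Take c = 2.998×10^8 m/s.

d ≈ 18.3 m

γ = 1/√(1 − 0.980²) = 5.0252
Dilated lifetime: Δt = γτ₀ = 5.0252 × 12.4 ns = 62.312 ns
d = vΔt = 0.980c × 62.312 ns = 2.9380×10^8 m/s × 6.2312×10^-8 s = 18.3 m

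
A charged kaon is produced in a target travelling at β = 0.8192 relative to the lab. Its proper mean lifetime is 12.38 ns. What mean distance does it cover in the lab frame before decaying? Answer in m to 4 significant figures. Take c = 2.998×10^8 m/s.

γ = 1/√(1 − 0.8192²) = 1.74366
Dilated lifetime: Δt = γτ₀ = 1.74366 × 12.38 ns = 21.5864 ns
d = vΔt = 0.8192c × 21.5864 ns = 2.45596×10^8 m/s × 2.15864×10^-8 s = 5.302 m

d ≈ 5.302 m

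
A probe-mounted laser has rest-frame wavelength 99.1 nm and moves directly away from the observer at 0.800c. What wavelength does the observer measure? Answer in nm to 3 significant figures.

Relativistic Doppler: λ_obs = λ_src √((1+β)/(1−β))
= 99.1 × √(1.8000/0.20000) = 99.1 × 3.0000 = 297 nm

λ_obs ≈ 297 nm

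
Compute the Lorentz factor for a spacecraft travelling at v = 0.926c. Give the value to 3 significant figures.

γ ≈ 2.65

γ = 1/√(1 − β²) = 1/√(1 − 0.926²) = 1/√(0.14252) = 2.65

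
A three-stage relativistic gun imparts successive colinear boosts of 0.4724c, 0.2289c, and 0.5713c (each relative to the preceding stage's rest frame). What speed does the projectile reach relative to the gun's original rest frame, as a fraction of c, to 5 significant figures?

u ≈ 0.88440c

Compose boost 2: (0.2289 + 0.4724)/(1 + 0.2289×0.4724) = 0.70130/1.108132 = 0.6328666
Compose boost 3: (0.5713 + 0.6328666)/(1 + 0.5713×0.6328666) = 1.204167/1.361557 = 0.88440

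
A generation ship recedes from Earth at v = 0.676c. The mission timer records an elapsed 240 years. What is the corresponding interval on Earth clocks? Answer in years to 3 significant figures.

γ = 1/√(1 − 0.676²) = 1.3570
Time dilation: Δt = γτ₀ = 1.3570 × 240 years = 326 years

Δt ≈ 326 years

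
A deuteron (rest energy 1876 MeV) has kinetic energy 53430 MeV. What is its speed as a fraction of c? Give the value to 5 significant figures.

β ≈ 0.99942

γ = 1 + K/(m₀c²) = 1 + 53430/1876 = 29.48081
β = √(1 − 1/γ²) = 0.99942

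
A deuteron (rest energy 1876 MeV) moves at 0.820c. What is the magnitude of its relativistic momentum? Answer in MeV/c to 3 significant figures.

γ = 1/√(1 − 0.820²) = 1.7471
p = γβm₀c = 1.7471 × 0.820 × 1876 MeV/c = 2690 MeV/c

p ≈ 2690 MeV/c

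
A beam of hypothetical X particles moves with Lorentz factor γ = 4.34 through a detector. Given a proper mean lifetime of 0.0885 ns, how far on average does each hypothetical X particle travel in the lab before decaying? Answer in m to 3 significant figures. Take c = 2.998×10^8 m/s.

β = √(1 − 1/γ²) = √(1 − 1/4.34²) = 0.97309
Dilated lifetime: Δt = γτ₀ = 4.34 × 0.0885 ns = 0.38409 ns
d = vΔt = 0.97309c × 0.38409 ns = 2.9173×10^8 m/s × 3.8409×10^-10 s = 0.112 m

d ≈ 0.112 m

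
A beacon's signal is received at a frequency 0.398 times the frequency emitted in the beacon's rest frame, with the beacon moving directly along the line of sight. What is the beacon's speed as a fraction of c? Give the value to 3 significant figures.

f_obs/f_src = √((1−β)/(1+β)) = 0.398  ⇒  (1−β)/(1+β) = 0.15840
β = |1 − D²|/(1 + D²) = |1 − 0.15840|/(1 + 0.15840) = 0.727

β ≈ 0.727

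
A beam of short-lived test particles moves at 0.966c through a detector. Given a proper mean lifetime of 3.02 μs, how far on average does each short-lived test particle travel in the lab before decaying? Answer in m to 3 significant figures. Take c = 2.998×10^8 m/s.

d ≈ 3380 m

γ = 1/√(1 − 0.966²) = 3.8678
Dilated lifetime: Δt = γτ₀ = 3.8678 × 3.02 μs = 11.681 μs
d = vΔt = 0.966c × 11.681 μs = 2.8961×10^8 m/s × 1.1681×10^-5 s = 3380 m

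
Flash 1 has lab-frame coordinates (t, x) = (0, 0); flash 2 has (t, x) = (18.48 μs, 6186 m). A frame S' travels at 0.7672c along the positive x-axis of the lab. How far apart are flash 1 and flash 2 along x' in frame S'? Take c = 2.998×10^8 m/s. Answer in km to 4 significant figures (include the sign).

γ = 1/√(1 − 0.7672²) = 1.55907
Δx' = γ(Δx − vΔt) = 1.55907 × (6186 m − 0.7672×(2.998×10^8 m/s)×18.48×10^-6 s)
= 1.55907 × (1935.48 m) = 3.018 km

Δx' ≈ 3.018 km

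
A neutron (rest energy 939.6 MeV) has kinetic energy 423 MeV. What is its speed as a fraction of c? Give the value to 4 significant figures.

γ = 1 + K/(m₀c²) = 1 + 423/939.6 = 1.45019
β = √(1 − 1/γ²) = 0.7242

β ≈ 0.7242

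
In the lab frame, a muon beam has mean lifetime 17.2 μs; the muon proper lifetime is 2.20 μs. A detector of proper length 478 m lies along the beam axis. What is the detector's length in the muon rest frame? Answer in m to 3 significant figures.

Time dilation ⇒ γ = Δt/τ₀ = 17.2/2.20 = 7.8182
Length contraction: L = L₀/γ = 478/7.8182 = 61.1 m

L ≈ 61.1 m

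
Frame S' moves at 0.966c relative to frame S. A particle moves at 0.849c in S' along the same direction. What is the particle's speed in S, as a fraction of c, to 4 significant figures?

Relativistic velocity addition: u = (u' + v)/(1 + u'v/c²)
= (0.849 + 0.966)/(1 + 0.849×0.966) = 1.815/1.82013 = 0.9972

u ≈ 0.9972c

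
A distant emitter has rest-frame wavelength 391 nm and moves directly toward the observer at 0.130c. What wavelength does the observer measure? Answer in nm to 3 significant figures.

λ_obs ≈ 343 nm

Relativistic Doppler: λ_obs = λ_src √((1−β)/(1+β))
= 391 × √(0.87000/1.1300) = 391 × 0.87745 = 343 nm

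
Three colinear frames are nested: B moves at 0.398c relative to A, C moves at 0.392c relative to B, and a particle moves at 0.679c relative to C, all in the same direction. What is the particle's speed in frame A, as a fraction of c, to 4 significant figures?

Compose boost 2: (0.392 + 0.398)/(1 + 0.392×0.398) = 0.7900/1.15602 = 0.683382
Compose boost 3: (0.679 + 0.683382)/(1 + 0.679×0.683382) = 1.36238/1.46402 = 0.9306

u ≈ 0.9306c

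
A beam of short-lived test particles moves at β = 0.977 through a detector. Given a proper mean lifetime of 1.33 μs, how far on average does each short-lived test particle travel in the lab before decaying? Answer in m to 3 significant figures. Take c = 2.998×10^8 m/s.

d ≈ 1830 m

γ = 1/√(1 − 0.977²) = 4.6896
Dilated lifetime: Δt = γτ₀ = 4.6896 × 1.33 μs = 6.2371 μs
d = vΔt = 0.977c × 6.2371 μs = 2.9290×10^8 m/s × 6.2371×10^-6 s = 1830 m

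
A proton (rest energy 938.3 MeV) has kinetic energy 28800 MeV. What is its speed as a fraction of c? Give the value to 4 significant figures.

β ≈ 0.9995

γ = 1 + K/(m₀c²) = 1 + 28800/938.3 = 31.6938
β = √(1 − 1/γ²) = 0.9995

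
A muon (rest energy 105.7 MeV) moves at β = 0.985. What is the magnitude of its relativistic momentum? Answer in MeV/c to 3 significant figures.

γ = 1/√(1 − 0.985²) = 5.7953
p = γβm₀c = 5.7953 × 0.985 × 105.7 MeV/c = 603 MeV/c

p ≈ 603 MeV/c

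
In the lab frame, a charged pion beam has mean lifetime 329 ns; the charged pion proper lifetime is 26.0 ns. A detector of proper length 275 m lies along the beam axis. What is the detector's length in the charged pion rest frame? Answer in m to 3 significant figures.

Time dilation ⇒ γ = Δt/τ₀ = 329/26.0 = 12.654
Length contraction: L = L₀/γ = 275/12.654 = 21.7 m

L ≈ 21.7 m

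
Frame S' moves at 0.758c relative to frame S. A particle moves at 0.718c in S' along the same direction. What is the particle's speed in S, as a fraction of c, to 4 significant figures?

u ≈ 0.9558c

Relativistic velocity addition: u = (u' + v)/(1 + u'v/c²)
= (0.718 + 0.758)/(1 + 0.718×0.758) = 1.476/1.54424 = 0.9558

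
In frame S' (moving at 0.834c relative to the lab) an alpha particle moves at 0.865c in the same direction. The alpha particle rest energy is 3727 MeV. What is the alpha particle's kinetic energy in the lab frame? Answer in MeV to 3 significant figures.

u_lab = (0.865 + 0.834)/(1 + 0.865×0.834) = 0.986982
γ = 1/√(1 − 0.986982²) = 6.2176
K = (γ − 1)m₀c² = (6.2176 − 1) × 3727 = 5.2176 × 3727 = 19400 MeV

K ≈ 19400 MeV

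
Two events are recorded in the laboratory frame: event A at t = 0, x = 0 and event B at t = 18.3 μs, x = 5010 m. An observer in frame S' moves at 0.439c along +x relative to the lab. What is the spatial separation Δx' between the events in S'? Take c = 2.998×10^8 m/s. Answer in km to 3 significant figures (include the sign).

Δx' ≈ 2.90 km

γ = 1/√(1 − 0.439²) = 1.1130
Δx' = γ(Δx − vΔt) = 1.1130 × (5010 m − 0.439×(2.998×10^8 m/s)×18.3×10^-6 s)
= 1.1130 × (2601.5 m) = 2.90 km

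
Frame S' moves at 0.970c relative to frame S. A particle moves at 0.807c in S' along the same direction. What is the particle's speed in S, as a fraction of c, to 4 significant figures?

Relativistic velocity addition: u = (u' + v)/(1 + u'v/c²)
= (0.807 + 0.970)/(1 + 0.807×0.970) = 1.777/1.78279 = 0.9968

u ≈ 0.9968c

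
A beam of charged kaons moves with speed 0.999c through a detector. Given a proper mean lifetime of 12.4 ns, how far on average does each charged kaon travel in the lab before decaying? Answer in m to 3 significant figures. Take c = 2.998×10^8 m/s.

γ = 1/√(1 − 0.999²) = 22.366
Dilated lifetime: Δt = γτ₀ = 22.366 × 12.4 ns = 277.34 ns
d = vΔt = 0.999c × 277.34 ns = 2.9950×10^8 m/s × 2.7734×10^-7 s = 83.1 m

d ≈ 83.1 m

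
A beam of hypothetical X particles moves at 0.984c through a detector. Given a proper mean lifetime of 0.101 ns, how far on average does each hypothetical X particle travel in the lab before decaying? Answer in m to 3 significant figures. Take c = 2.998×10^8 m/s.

γ = 1/√(1 − 0.984²) = 5.6127
Dilated lifetime: Δt = γτ₀ = 5.6127 × 0.101 ns = 0.56688 ns
d = vΔt = 0.984c × 0.56688 ns = 2.9500×10^8 m/s × 5.6688×10^-10 s = 0.167 m

d ≈ 0.167 m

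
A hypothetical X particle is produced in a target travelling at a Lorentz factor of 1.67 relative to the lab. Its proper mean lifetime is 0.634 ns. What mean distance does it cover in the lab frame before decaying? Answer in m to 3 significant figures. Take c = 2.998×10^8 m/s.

β = √(1 − 1/γ²) = √(1 − 1/1.67²) = 0.80090
Dilated lifetime: Δt = γτ₀ = 1.67 × 0.634 ns = 1.0588 ns
d = vΔt = 0.80090c × 1.0588 ns = 2.4011×10^8 m/s × 1.0588×10^-9 s = 0.254 m

d ≈ 0.254 m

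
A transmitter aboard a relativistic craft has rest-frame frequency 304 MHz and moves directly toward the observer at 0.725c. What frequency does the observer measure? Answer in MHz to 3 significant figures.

f_obs ≈ 761 MHz

Relativistic Doppler: f_obs = f_src √((1+β)/(1−β))
= 304 × √(1.7250/0.27500) = 304 × 2.5045 = 761 MHz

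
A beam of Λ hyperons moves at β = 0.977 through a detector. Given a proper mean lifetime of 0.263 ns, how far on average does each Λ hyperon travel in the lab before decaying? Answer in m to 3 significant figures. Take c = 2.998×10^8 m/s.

d ≈ 0.361 m

γ = 1/√(1 − 0.977²) = 4.6896
Dilated lifetime: Δt = γτ₀ = 4.6896 × 0.263 ns = 1.2334 ns
d = vΔt = 0.977c × 1.2334 ns = 2.9290×10^8 m/s × 1.2334×10^-9 s = 0.361 m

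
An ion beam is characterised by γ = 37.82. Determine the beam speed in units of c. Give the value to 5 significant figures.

β = √(1 − 1/γ²) = √(1 − 1/37.82²) = √(0.9993009) = 0.99965

β ≈ 0.99965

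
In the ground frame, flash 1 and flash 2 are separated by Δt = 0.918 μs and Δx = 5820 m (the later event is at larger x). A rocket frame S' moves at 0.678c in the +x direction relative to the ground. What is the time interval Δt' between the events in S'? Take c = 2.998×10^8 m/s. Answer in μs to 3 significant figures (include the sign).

Δt' ≈ -16.7 μs

γ = 1/√(1 − 0.678²) = 1.3604
Δt' = γ(Δt − vΔx/c²) = 1.3604 × (0.918 μs − 0.678×5820 m / (2.998×10^8 m/s))
= 1.3604 × (-12.244 μs) = -16.7 μs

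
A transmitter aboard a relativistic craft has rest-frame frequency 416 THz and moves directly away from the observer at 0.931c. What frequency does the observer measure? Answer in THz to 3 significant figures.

Relativistic Doppler: f_obs = f_src √((1−β)/(1+β))
= 416 × √(0.069000/1.9310) = 416 × 0.18903 = 78.6 THz

f_obs ≈ 78.6 THz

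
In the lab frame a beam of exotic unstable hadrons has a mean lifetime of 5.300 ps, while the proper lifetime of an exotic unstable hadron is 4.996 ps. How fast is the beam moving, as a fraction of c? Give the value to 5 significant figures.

β ≈ 0.33381

γ = Δt/τ₀ = 5.300/4.996 = 1.060849
β = √(1 − 1/γ²) = √(1 − 1/1.060849²) = 0.33381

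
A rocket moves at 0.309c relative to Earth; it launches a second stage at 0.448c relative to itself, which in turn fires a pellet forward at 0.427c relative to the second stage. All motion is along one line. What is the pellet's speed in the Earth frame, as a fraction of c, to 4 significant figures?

Compose boost 2: (0.448 + 0.309)/(1 + 0.448×0.309) = 0.7570/1.13843 = 0.664950
Compose boost 3: (0.427 + 0.664950)/(1 + 0.427×0.664950) = 1.09195/1.28393 = 0.8505

u ≈ 0.8505c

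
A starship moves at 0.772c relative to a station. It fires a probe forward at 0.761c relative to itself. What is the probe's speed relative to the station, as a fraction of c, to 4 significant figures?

Relativistic velocity addition: u = (u' + v)/(1 + u'v/c²)
= (0.761 + 0.772)/(1 + 0.761×0.772) = 1.533/1.58749 = 0.9657

u ≈ 0.9657c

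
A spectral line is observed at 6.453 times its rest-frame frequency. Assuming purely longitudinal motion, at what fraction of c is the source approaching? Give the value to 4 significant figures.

β ≈ 0.9531

f_obs/f_src = √((1+β)/(1−β)) = 6.453  ⇒  (1+β)/(1−β) = 41.6412
β = |1 − D²|/(1 + D²) = |1 − 41.6412|/(1 + 41.6412) = 0.9531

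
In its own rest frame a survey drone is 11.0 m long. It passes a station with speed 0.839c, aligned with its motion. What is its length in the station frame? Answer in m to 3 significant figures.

L ≈ 5.99 m

γ = 1/√(1 − 0.839²) = 1.8378
Length contraction: L = L₀/γ = 11.0/1.8378 = 5.99 m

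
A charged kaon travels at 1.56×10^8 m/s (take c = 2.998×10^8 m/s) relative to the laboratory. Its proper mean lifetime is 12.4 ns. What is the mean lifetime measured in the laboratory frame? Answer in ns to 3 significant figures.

Δt ≈ 14.5 ns

β = v/c = 1.56×10^8 / 2.998×10^8 = 0.52035
γ = 1/√(1 − 0.52035²) = 1.1710
Time dilation: Δt = γτ₀ = 1.1710 × 12.4 ns = 14.5 ns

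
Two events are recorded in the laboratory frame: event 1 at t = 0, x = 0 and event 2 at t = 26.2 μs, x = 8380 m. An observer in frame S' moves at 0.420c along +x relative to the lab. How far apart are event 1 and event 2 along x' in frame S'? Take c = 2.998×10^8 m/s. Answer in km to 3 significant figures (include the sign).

Δx' ≈ 5.60 km

γ = 1/√(1 − 0.420²) = 1.1019
Δx' = γ(Δx − vΔt) = 1.1019 × (8380 m − 0.420×(2.998×10^8 m/s)×26.2×10^-6 s)
= 1.1019 × (5081.0 m) = 5.60 km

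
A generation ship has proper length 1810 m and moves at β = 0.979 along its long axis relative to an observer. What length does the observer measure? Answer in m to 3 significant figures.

γ = 1/√(1 − 0.979²) = 4.9053
Length contraction: L = L₀/γ = 1810/4.9053 = 369 m

L ≈ 369 m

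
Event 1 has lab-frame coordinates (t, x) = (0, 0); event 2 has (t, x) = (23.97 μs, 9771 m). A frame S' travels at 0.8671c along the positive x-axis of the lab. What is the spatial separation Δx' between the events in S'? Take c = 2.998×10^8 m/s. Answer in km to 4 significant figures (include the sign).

Δx' ≈ 7.106 km

γ = 1/√(1 − 0.8671²) = 2.00749
Δx' = γ(Δx − vΔt) = 2.00749 × (9771 m − 0.8671×(2.998×10^8 m/s)×23.97×10^-6 s)
= 2.00749 × (3539.84 m) = 7.106 km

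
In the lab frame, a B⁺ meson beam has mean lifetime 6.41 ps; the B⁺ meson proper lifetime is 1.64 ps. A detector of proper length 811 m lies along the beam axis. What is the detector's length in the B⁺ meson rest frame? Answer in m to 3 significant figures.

Time dilation ⇒ γ = Δt/τ₀ = 6.41/1.64 = 3.9085
Length contraction: L = L₀/γ = 811/3.9085 = 207 m

L ≈ 207 m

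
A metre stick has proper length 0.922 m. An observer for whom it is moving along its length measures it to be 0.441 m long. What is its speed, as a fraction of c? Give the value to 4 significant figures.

γ = L₀/L = 0.922/0.441 = 2.09070
β = √(1 − 1/γ²) = 0.8782

β ≈ 0.8782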